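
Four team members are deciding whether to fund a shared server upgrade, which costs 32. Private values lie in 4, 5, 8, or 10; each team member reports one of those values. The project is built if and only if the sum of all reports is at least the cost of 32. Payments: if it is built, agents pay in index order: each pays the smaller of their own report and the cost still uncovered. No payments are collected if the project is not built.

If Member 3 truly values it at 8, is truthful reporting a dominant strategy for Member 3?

No

Consider the case where Member 1 reports 8, Member 2 reports 10 and Member 4 reports 10.
Truthful report 8: project built, pays 8, utility 8 - 8 = 0.
Report 4 instead: project built, pays 4, utility 8 - 4 = 4.
Since 4 > 0, reporting 4 is strictly better here, so truthful reporting is not dominant.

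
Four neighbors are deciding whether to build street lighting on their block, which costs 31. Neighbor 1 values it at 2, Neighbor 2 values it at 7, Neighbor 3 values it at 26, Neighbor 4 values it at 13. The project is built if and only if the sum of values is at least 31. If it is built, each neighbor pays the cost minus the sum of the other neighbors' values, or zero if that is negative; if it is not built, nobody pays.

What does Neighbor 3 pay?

9

Total value 48 ≥ cost 31, so the project is built.
The other neighbors' values sum to 22.
Cost minus that sum is 31 - 22 = 9.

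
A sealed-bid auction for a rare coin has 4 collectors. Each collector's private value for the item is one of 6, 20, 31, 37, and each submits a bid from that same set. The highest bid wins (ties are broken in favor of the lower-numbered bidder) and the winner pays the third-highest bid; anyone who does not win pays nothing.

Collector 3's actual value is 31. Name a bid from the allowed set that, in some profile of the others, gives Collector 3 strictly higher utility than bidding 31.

37

Suppose Collector 1 bids 6, Collector 2 bids 6 and Collector 4 bids 37.
Bid 31: loses, pays 0, utility 0.
Bid 37: wins, pays 6, utility 31 - 6 = 25.
So bidding 37 beats truth here (25 > 0).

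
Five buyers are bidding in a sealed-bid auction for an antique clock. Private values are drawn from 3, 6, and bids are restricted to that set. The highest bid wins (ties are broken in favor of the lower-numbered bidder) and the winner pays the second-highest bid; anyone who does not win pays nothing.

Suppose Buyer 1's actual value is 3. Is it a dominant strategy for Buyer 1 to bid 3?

Check each profile of the others' bids and compare truth against every alternative bid.
Others bid (3, 3, 3, 6): truth gives 0, best alternative gives -3.
Others bid (3, 3, 6, 3): truth gives 0, best alternative gives -3.
Others bid (3, 3, 6, 6): truth gives 0, best alternative gives -3.
Others bid (3, 6, 3, 3): truth gives 0, best alternative gives -3.
Others bid (3, 6, 3, 6): truth gives 0, best alternative gives -3.
Others bid (3, 6, 6, 3): truth gives 0, best alternative gives -3.
(Remaining 10 profiles checked similarly; truth is weakly best in each.)
In every case the truthful bid is at least as good as any alternative, so it is a dominant strategy.

Yes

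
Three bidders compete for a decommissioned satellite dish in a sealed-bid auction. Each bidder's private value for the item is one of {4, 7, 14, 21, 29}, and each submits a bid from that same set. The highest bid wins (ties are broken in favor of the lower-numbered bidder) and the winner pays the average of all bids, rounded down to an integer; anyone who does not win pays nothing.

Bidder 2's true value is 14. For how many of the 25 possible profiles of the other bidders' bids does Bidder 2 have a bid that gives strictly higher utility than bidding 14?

3

Others bid (4, 4): truth gives 7; bid 7 gives 9 > 7. Violating.
Others bid (4, 7): truth gives 6; bid 7 gives 8 > 6. Violating.
Others bid (14, 4): truth gives 0; bid 21 gives 1 > 0. Violating.
Others bid (4, 14): truth gives 4; no alternative beats it.
Others bid (4, 21): truth gives 0; no alternative beats it.
(Checking all 25 profiles: 3 have a profitable deviation, 22 do not.)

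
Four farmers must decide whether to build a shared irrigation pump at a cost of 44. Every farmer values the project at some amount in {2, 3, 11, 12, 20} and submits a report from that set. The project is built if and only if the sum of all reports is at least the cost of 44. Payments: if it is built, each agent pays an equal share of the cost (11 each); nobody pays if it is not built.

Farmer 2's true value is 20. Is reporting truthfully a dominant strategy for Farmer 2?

Check each profile of the others' reports and compare truth against every alternative report.
Others report (2, 2, 20): truth gives 9, best alternative gives 0.
Others report (2, 3, 20): truth gives 9, best alternative gives 0.
Others report (2, 11, 11): truth gives 9, best alternative gives 0.
Others report (2, 11, 12): truth gives 9, best alternative gives 0.
Others report (2, 12, 11): truth gives 9, best alternative gives 0.
Others report (2, 12, 12): truth gives 9, best alternative gives 0.
(Remaining 119 profiles checked similarly; truth is weakly best in each.)
In every case the truthful report is at least as good as any alternative, so it is a dominant strategy.

Yes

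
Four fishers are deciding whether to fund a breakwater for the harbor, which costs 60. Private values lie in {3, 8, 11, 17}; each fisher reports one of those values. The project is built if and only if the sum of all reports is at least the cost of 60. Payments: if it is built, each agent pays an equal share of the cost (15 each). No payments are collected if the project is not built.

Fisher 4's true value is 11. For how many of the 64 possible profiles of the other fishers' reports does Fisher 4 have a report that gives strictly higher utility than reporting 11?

Others report (17, 17, 17): truth gives -4; report 3 gives 0 > -4. Violating.
Others report (3, 3, 3): truth gives 0; no alternative beats it.
Others report (3, 3, 8): truth gives 0; no alternative beats it.
(Checking all 64 profiles: 1 has a profitable deviation, 63 do not.)

1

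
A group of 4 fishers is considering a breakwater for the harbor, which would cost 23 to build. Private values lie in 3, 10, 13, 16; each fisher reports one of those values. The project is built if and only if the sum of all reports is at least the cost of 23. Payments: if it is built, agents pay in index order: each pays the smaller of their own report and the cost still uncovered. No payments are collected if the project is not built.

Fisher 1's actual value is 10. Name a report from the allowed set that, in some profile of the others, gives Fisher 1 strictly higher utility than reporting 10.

Suppose Fisher 2 reports 3, Fisher 3 reports 3 and Fisher 4 reports 16.
Report 10: project built, pays 10, utility 10 - 10 = 0.
Report 3: project built, pays 3, utility 10 - 3 = 7.
So reporting 3 beats truth here (7 > 0).

3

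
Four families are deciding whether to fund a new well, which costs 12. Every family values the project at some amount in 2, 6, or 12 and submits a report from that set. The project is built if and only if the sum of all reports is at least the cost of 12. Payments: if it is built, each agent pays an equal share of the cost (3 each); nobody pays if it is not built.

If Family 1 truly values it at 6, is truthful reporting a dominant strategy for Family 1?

Yes

Check each profile of the others' reports and compare truth against every alternative report.
Others report (2, 2, 2): truth gives 3, best alternative gives 3.
Others report (2, 2, 6): truth gives 3, best alternative gives 3.
Others report (2, 2, 12): truth gives 3, best alternative gives 3.
Others report (2, 6, 2): truth gives 3, best alternative gives 3.
Others report (2, 6, 6): truth gives 3, best alternative gives 3.
Others report (2, 6, 12): truth gives 3, best alternative gives 3.
(Remaining 21 profiles checked similarly; truth is weakly best in each.)
In every case the truthful report is at least as good as any alternative, so it is a dominant strategy.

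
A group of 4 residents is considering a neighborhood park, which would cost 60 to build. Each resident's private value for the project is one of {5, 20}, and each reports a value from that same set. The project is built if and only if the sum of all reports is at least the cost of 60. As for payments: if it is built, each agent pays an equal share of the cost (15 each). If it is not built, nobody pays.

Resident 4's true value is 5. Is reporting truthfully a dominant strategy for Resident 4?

Check each profile of the others' reports and compare truth against every alternative report.
Others report (5, 20, 20): truth gives 0, best alternative gives -10.
Others report (20, 5, 20): truth gives 0, best alternative gives -10.
Others report (20, 20, 5): truth gives 0, best alternative gives -10.
Others report (20, 20, 20): truth gives -10, best alternative gives -10.
Others report (5, 5, 5): truth gives 0, best alternative gives 0.
Others report (5, 5, 20): truth gives 0, best alternative gives 0.
(Remaining 2 profiles checked similarly; truth is weakly best in each.)
In every case the truthful report is at least as good as any alternative, so it is a dominant strategy.

Yes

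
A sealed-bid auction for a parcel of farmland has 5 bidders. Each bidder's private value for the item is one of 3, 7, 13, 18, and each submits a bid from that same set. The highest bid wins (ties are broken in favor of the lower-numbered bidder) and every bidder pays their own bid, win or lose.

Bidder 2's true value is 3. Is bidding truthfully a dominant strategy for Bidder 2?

Yes

Check each profile of the others' bids and compare truth against every alternative bid.
Others bid (3, 3, 3, 13): truth gives -3, best alternative gives -7.
Others bid (3, 3, 3, 18): truth gives -3, best alternative gives -7.
Others bid (3, 3, 7, 13): truth gives -3, best alternative gives -7.
Others bid (3, 3, 7, 18): truth gives -3, best alternative gives -7.
Others bid (3, 3, 13, 3): truth gives -3, best alternative gives -7.
Others bid (3, 3, 13, 7): truth gives -3, best alternative gives -7.
(Remaining 250 profiles checked similarly; truth is weakly best in each.)
In every case the truthful bid is at least as good as any alternative, so it is a dominant strategy.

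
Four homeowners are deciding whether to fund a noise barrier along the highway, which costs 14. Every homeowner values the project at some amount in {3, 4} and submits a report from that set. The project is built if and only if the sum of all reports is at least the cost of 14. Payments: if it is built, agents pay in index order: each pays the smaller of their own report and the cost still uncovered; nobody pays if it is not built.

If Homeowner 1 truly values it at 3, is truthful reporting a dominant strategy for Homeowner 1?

Yes

Check each profile of the others' reports and compare truth against every alternative report.
Others report (3, 3, 4): truth gives 0, best alternative gives -1.
Others report (3, 4, 3): truth gives 0, best alternative gives -1.
Others report (3, 4, 4): truth gives 0, best alternative gives -1.
Others report (4, 3, 3): truth gives 0, best alternative gives -1.
Others report (4, 3, 4): truth gives 0, best alternative gives -1.
Others report (4, 4, 3): truth gives 0, best alternative gives -1.
(Remaining 2 profiles checked similarly; truth is weakly best in each.)
In every case the truthful report is at least as good as any alternative, so it is a dominant strategy.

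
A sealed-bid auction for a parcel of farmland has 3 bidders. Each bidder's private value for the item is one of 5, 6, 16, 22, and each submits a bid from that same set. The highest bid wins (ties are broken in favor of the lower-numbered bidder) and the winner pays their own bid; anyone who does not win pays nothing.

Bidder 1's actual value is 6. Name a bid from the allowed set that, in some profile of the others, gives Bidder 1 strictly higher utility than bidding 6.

Suppose Bidder 2 bids 5 and Bidder 3 bids 5.
Bid 6: wins, pays 6, utility 6 - 6 = 0.
Bid 5: wins, pays 5, utility 6 - 5 = 1.
So bidding 5 beats truth here (1 > 0).

5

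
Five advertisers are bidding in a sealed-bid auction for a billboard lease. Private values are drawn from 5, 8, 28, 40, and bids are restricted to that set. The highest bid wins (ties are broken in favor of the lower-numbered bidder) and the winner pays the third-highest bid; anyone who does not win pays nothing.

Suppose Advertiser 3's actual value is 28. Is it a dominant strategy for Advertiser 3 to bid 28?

No

Consider the case where Advertiser 1 bids 5, Advertiser 2 bids 5, Advertiser 4 bids 5 and Advertiser 5 bids 40.
Truthful bid 28: loses, pays 0, utility 0.
Bid 40 instead: wins, pays 5, utility 28 - 5 = 23.
Since 23 > 0, bidding 40 is strictly better here, so truthful bidding is not dominant.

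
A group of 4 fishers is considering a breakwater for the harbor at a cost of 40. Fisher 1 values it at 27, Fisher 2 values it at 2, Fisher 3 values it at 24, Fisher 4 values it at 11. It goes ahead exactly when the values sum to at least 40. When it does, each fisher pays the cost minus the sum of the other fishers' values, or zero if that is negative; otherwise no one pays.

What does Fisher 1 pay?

Total value 64 ≥ cost 40, so the project is built.
The other fishers' values sum to 37.
Cost minus that sum is 40 - 37 = 3.

3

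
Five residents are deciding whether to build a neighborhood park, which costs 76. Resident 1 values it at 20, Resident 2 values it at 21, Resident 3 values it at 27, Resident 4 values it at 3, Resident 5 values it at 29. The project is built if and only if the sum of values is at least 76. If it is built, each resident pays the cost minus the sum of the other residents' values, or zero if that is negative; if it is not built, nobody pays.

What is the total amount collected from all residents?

Total value 100 ≥ cost 76, so it is built.
Resident 1: others sum to 80; max(0, 76 - 80) = 0.
Resident 2: others sum to 79; max(0, 76 - 79) = 0.
Resident 3: others sum to 73; max(0, 76 - 73) = 3.
Resident 4: others sum to 97; max(0, 76 - 97) = 0.
Resident 5: others sum to 71; max(0, 76 - 71) = 5.
Total collected = 0 + 0 + 3 + 0 + 5 = 8.

8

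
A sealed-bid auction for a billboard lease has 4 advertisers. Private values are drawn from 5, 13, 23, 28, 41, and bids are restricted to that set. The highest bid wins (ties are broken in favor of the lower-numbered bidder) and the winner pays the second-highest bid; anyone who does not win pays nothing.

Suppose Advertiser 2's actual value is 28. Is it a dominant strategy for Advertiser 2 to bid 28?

Yes

Check each profile of the others' bids and compare truth against every alternative bid.
Others bid (5, 5, 5): truth gives 23, best alternative gives 23.
Others bid (5, 5, 13): truth gives 15, best alternative gives 15.
Others bid (5, 13, 5): truth gives 15, best alternative gives 15.
Others bid (5, 13, 13): truth gives 15, best alternative gives 15.
Others bid (13, 5, 5): truth gives 15, best alternative gives 15.
Others bid (13, 5, 13): truth gives 15, best alternative gives 15.
(Remaining 119 profiles checked similarly; truth is weakly best in each.)
In every case the truthful bid is at least as good as any alternative, so it is a dominant strategy.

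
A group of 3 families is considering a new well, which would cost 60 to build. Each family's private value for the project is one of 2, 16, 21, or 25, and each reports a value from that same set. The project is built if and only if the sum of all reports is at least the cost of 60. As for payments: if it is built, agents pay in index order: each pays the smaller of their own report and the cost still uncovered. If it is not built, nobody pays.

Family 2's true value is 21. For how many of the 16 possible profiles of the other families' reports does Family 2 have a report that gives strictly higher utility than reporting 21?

Others report (21, 25): truth gives 0; report 16 gives 5 > 0. Violating.
Others report (25, 21): truth gives 0; report 16 gives 5 > 0. Violating.
Others report (25, 25): truth gives 0; report 16 gives 5 > 0. Violating.
Others report (2, 2): truth gives 0; no alternative beats it.
Others report (2, 16): truth gives 0; no alternative beats it.
(Checking all 16 profiles: 3 have a profitable deviation, 13 do not.)

3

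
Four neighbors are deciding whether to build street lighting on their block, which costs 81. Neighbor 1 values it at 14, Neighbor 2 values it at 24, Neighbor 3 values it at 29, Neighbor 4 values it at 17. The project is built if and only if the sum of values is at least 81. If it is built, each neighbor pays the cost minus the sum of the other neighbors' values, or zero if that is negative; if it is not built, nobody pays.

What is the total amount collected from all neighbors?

Total value 84 ≥ cost 81, so it is built.
Neighbor 1: others sum to 70; max(0, 81 - 70) = 11.
Neighbor 2: others sum to 60; max(0, 81 - 60) = 21.
Neighbor 3: others sum to 55; max(0, 81 - 55) = 26.
Neighbor 4: others sum to 67; max(0, 81 - 67) = 14.
Total collected = 11 + 21 + 26 + 14 = 72.

72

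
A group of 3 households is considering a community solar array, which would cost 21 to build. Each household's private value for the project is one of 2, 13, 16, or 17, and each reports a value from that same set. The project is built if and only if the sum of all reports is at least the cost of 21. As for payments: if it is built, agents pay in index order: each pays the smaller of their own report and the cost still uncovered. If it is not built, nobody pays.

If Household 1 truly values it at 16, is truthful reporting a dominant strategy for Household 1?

Consider the case where Household 2 reports 2 and Household 3 reports 13.
Truthful report 16: project built, pays 16, utility 16 - 16 = 0.
Report 13 instead: project built, pays 13, utility 16 - 13 = 3.
Since 3 > 0, reporting 13 is strictly better here, so truthful reporting is not dominant.

No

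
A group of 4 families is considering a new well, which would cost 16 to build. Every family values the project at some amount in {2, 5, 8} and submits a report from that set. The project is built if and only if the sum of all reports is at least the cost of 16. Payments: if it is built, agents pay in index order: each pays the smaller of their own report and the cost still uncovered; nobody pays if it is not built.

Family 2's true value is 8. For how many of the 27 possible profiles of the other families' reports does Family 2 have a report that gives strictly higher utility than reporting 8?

Others report (2, 2, 8): truth gives 0; report 5 gives 3 > 0. Violating.
Others report (2, 5, 5): truth gives 0; report 5 gives 3 > 0. Violating.
Others report (2, 5, 8): truth gives 0; report 2 gives 6 > 0. Violating.
Others report (2, 8, 2): truth gives 0; report 5 gives 3 > 0. Violating.
Others report (2, 2, 2): truth gives 0; no alternative beats it.
Others report (2, 2, 5): truth gives 0; no alternative beats it.
(Checking all 27 profiles: 23 have a profitable deviation, 4 do not.)

23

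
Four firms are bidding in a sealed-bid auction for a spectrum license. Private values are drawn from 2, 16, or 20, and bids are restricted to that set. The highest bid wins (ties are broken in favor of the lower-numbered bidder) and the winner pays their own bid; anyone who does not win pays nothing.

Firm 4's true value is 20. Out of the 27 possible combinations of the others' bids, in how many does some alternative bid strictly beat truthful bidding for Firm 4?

1

Others bid (2, 2, 2): truth gives 0; bid 16 gives 4 > 0. Violating.
Others bid (2, 2, 16): truth gives 0; no alternative beats it.
Others bid (2, 2, 20): truth gives 0; no alternative beats it.
(Checking all 27 profiles: 1 has a profitable deviation, 26 do not.)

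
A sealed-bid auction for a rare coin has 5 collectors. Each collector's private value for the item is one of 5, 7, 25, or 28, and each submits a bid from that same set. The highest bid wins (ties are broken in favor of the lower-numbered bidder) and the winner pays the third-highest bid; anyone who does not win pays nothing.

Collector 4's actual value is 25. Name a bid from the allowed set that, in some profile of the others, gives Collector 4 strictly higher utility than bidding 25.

Suppose Collector 1 bids 5, Collector 2 bids 5, Collector 3 bids 5 and Collector 5 bids 28.
Bid 25: loses, pays 0, utility 0.
Bid 28: wins, pays 5, utility 25 - 5 = 20.
So bidding 28 beats truth here (20 > 0).

28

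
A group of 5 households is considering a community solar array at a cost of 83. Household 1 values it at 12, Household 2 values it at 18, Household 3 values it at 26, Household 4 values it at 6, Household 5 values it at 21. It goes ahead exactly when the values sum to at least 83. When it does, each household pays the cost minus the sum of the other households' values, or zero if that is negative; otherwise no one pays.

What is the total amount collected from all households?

83

Total value 83 ≥ cost 83, so it is built.
Household 1: others sum to 71; max(0, 83 - 71) = 12.
Household 2: others sum to 65; max(0, 83 - 65) = 18.
Household 3: others sum to 57; max(0, 83 - 57) = 26.
Household 4: others sum to 77; max(0, 83 - 77) = 6.
Household 5: others sum to 62; max(0, 83 - 62) = 21.
Total collected = 12 + 18 + 26 + 6 + 21 = 83.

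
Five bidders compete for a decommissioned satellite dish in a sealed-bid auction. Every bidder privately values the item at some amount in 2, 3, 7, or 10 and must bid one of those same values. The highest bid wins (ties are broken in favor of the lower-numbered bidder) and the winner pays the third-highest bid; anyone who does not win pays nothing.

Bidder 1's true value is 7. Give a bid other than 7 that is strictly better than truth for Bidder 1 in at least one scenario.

Suppose Bidder 2 bids 2, Bidder 3 bids 2, Bidder 4 bids 2 and Bidder 5 bids 10.
Bid 7: loses, pays 0, utility 0.
Bid 10: wins, pays 2, utility 7 - 2 = 5.
So bidding 10 beats truth here (5 > 0).

10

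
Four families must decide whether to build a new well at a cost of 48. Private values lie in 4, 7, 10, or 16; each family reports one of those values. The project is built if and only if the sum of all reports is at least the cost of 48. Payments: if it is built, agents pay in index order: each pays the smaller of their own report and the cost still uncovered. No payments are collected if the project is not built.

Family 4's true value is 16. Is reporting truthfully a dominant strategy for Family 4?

Check each profile of the others' reports and compare truth against every alternative report.
Others report (4, 16, 16): truth gives 4, best alternative gives 0.
Others report (10, 10, 16): truth gives 4, best alternative gives 0.
Others report (10, 16, 10): truth gives 4, best alternative gives 0.
Others report (16, 4, 16): truth gives 4, best alternative gives 0.
Others report (16, 10, 10): truth gives 4, best alternative gives 0.
Others report (16, 16, 4): truth gives 4, best alternative gives 0.
(Remaining 58 profiles checked similarly; truth is weakly best in each.)
In every case the truthful report is at least as good as any alternative, so it is a dominant strategy.

Yes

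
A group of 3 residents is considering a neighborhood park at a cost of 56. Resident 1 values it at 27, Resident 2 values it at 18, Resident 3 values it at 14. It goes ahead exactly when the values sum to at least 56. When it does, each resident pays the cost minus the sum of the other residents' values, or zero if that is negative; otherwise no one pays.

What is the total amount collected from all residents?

Total value 59 ≥ cost 56, so it is built.
Resident 1: others sum to 32; max(0, 56 - 32) = 24.
Resident 2: others sum to 41; max(0, 56 - 41) = 15.
Resident 3: others sum to 45; max(0, 56 - 45) = 11.
Total collected = 24 + 15 + 11 = 50.

50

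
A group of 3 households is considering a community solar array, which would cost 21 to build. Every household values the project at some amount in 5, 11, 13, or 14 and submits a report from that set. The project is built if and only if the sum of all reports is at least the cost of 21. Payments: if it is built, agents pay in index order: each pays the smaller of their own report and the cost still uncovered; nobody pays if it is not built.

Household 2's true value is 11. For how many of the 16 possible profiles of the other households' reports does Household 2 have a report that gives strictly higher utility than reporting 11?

Others report (5, 11): truth gives 0; report 5 gives 6 > 0. Violating.
Others report (5, 13): truth gives 0; report 5 gives 6 > 0. Violating.
Others report (5, 14): truth gives 0; report 5 gives 6 > 0. Violating.
Others report (11, 5): truth gives 1; report 5 gives 6 > 1. Violating.
Others report (5, 5): truth gives 0; no alternative beats it.
(Checking all 16 profiles: 15 have a profitable deviation, 1 does not.)

15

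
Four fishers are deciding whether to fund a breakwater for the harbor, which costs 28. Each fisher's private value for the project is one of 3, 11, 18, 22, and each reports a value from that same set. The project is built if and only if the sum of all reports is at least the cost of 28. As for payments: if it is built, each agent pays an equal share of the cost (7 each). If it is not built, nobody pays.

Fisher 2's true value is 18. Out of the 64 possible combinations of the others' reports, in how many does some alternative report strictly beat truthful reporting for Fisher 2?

1

Others report (3, 3, 3): truth gives 0; report 22 gives 11 > 0. Violating.
Others report (3, 3, 11): truth gives 11; no alternative beats it.
Others report (3, 3, 18): truth gives 11; no alternative beats it.
(Checking all 64 profiles: 1 has a profitable deviation, 63 do not.)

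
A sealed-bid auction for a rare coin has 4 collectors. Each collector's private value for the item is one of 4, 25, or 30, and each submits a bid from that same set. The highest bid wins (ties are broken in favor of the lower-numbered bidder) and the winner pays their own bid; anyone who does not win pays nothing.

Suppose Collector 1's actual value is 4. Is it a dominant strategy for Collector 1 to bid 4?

Check each profile of the others' bids and compare truth against every alternative bid.
Others bid (4, 4, 4): truth gives 0, best alternative gives -21.
Others bid (4, 4, 25): truth gives 0, best alternative gives -21.
Others bid (4, 25, 4): truth gives 0, best alternative gives -21.
Others bid (4, 25, 25): truth gives 0, best alternative gives -21.
Others bid (25, 4, 4): truth gives 0, best alternative gives -21.
Others bid (25, 4, 25): truth gives 0, best alternative gives -21.
(Remaining 21 profiles checked similarly; truth is weakly best in each.)
In every case the truthful bid is at least as good as any alternative, so it is a dominant strategy.

Yes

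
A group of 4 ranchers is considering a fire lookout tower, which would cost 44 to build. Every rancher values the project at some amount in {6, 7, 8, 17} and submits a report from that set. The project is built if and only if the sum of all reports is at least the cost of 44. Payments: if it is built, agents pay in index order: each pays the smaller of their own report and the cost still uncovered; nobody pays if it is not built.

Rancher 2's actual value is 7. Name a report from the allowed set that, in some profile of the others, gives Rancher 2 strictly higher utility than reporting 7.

6

Suppose Rancher 1 reports 6, Rancher 3 reports 17 and Rancher 4 reports 17.
Report 7: project built, pays 7, utility 7 - 7 = 0.
Report 6: project built, pays 6, utility 7 - 6 = 1.
So reporting 6 beats truth here (1 > 0).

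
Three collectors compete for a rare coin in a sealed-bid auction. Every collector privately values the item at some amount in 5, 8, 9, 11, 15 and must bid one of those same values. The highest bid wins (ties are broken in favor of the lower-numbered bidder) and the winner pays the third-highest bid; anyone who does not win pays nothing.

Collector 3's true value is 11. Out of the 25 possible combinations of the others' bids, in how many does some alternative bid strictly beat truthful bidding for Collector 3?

6

Others bid (5, 11): truth gives 0; bid 15 gives 6 > 0. Violating.
Others bid (8, 11): truth gives 0; bid 15 gives 3 > 0. Violating.
Others bid (9, 11): truth gives 0; bid 15 gives 2 > 0. Violating.
Others bid (11, 5): truth gives 0; bid 15 gives 6 > 0. Violating.
Others bid (5, 5): truth gives 6; no alternative beats it.
Others bid (5, 8): truth gives 6; no alternative beats it.
(Checking all 25 profiles: 6 have a profitable deviation, 19 do not.)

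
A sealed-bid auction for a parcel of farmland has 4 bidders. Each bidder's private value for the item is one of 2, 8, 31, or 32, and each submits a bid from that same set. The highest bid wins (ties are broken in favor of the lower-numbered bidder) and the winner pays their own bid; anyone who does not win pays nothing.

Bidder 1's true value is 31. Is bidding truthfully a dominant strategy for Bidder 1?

No

Consider the case where Bidder 2 bids 2, Bidder 3 bids 2 and Bidder 4 bids 2.
Truthful bid 31: wins, pays 31, utility 31 - 31 = 0.
Bid 2 instead: wins, pays 2, utility 31 - 2 = 29.
Since 29 > 0, bidding 2 is strictly better here, so truthful bidding is not dominant.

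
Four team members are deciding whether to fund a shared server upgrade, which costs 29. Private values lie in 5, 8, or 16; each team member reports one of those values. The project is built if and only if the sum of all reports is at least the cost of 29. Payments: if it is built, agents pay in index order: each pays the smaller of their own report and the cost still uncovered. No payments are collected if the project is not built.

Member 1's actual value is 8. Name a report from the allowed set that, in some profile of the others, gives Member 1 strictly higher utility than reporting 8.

5

Suppose Member 2 reports 5, Member 3 reports 5 and Member 4 reports 16.
Report 8: project built, pays 8, utility 8 - 8 = 0.
Report 5: project built, pays 5, utility 8 - 5 = 3.
So reporting 5 beats truth here (3 > 0).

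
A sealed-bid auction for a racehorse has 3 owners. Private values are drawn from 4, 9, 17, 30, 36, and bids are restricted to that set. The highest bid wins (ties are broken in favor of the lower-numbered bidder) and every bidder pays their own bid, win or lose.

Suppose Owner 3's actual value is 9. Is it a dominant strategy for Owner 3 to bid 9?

No

Consider the case where Owner 1 bids 4 and Owner 2 bids 9.
Truthful bid 9: loses but pays 9, utility -9.
Bid 4 instead: loses but pays 4, utility -4.
Since -4 > -9, bidding 4 is strictly better here, so truthful bidding is not dominant.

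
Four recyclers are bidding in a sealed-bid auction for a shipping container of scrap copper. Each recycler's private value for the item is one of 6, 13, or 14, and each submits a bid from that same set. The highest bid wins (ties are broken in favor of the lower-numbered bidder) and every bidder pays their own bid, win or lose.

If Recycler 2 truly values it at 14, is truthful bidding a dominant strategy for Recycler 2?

No

Consider the case where Recycler 1 bids 6, Recycler 3 bids 6 and Recycler 4 bids 6.
Truthful bid 14: wins, pays 14, utility 14 - 14 = 0.
Bid 13 instead: wins, pays 13, utility 14 - 13 = 1.
Since 1 > 0, bidding 13 is strictly better here, so truthful bidding is not dominant.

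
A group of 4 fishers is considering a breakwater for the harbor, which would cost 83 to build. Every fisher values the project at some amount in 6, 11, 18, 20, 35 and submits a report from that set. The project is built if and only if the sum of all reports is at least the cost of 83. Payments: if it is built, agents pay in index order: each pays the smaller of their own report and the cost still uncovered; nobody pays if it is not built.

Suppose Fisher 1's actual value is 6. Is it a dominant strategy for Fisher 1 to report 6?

Check each profile of the others' reports and compare truth against every alternative report.
Others report (6, 35, 35): truth gives 0, best alternative gives -5.
Others report (11, 35, 35): truth gives 0, best alternative gives -5.
Others report (18, 20, 35): truth gives 0, best alternative gives -5.
Others report (18, 35, 20): truth gives 0, best alternative gives -5.
Others report (18, 35, 35): truth gives 0, best alternative gives -5.
Others report (20, 18, 35): truth gives 0, best alternative gives -5.
(Remaining 119 profiles checked similarly; truth is weakly best in each.)
In every case the truthful report is at least as good as any alternative, so it is a dominant strategy.

Yes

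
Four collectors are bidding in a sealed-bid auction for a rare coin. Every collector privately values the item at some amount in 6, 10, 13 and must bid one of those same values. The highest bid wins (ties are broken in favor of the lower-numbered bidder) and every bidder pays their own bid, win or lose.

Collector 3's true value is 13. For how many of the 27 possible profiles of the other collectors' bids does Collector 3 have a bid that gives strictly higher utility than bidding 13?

Others bid (6, 6, 6): truth gives 0; bid 10 gives 3 > 0. Violating.
Others bid (6, 6, 10): truth gives 0; bid 10 gives 3 > 0. Violating.
Others bid (6, 13, 6): truth gives -13; bid 6 gives -6 > -13. Violating.
Others bid (6, 13, 10): truth gives -13; bid 6 gives -6 > -13. Violating.
Others bid (6, 6, 13): truth gives 0; no alternative beats it.
Others bid (6, 10, 6): truth gives 0; no alternative beats it.
(Checking all 27 profiles: 17 have a profitable deviation, 10 do not.)

17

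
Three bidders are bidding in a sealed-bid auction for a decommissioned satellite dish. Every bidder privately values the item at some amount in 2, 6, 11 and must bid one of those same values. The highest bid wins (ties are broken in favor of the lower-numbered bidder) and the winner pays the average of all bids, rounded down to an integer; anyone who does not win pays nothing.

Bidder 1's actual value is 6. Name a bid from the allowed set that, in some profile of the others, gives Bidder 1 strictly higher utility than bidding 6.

2

Suppose Bidder 2 bids 2 and Bidder 3 bids 2.
Bid 6: wins, pays 3, utility 6 - 3 = 3.
Bid 2: wins, pays 2, utility 6 - 2 = 4.
So bidding 2 beats truth here (4 > 3).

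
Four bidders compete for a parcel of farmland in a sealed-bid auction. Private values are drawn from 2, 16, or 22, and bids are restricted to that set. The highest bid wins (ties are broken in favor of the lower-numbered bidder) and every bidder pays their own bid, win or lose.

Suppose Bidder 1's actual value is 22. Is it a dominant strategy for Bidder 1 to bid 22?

Consider the case where Bidder 2 bids 2, Bidder 3 bids 2 and Bidder 4 bids 2.
Truthful bid 22: wins, pays 22, utility 22 - 22 = 0.
Bid 2 instead: wins, pays 2, utility 22 - 2 = 20.
Since 20 > 0, bidding 2 is strictly better here, so truthful bidding is not dominant.

No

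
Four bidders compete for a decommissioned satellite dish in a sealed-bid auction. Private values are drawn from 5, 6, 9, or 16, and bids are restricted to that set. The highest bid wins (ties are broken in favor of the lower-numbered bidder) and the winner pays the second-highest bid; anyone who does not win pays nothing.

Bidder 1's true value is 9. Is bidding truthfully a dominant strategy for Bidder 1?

Yes

Check each profile of the others' bids and compare truth against every alternative bid.
Others bid (5, 5, 5): truth gives 4, best alternative gives 4.
Others bid (5, 5, 6): truth gives 3, best alternative gives 3.
Others bid (5, 6, 5): truth gives 3, best alternative gives 3.
Others bid (5, 6, 6): truth gives 3, best alternative gives 3.
Others bid (6, 5, 5): truth gives 3, best alternative gives 3.
Others bid (6, 5, 6): truth gives 3, best alternative gives 3.
(Remaining 58 profiles checked similarly; truth is weakly best in each.)
In every case the truthful bid is at least as good as any alternative, so it is a dominant strategy.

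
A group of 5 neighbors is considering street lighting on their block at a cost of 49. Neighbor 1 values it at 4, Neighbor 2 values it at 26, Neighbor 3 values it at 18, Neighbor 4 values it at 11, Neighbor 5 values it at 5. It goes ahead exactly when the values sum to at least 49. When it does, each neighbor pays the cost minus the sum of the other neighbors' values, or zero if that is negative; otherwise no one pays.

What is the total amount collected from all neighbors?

14

Total value 64 ≥ cost 49, so it is built.
Neighbor 1: others sum to 60; max(0, 49 - 60) = 0.
Neighbor 2: others sum to 38; max(0, 49 - 38) = 11.
Neighbor 3: others sum to 46; max(0, 49 - 46) = 3.
Neighbor 4: others sum to 53; max(0, 49 - 53) = 0.
Neighbor 5: others sum to 59; max(0, 49 - 59) = 0.
Total collected = 0 + 11 + 3 + 0 + 0 = 14.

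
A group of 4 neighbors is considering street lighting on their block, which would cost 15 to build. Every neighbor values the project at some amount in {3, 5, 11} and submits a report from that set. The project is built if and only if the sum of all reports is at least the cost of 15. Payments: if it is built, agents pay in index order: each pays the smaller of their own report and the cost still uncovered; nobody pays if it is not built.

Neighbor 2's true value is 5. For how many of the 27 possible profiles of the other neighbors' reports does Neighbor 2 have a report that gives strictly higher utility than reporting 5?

23

Others report (3, 3, 11): truth gives 0; report 3 gives 2 > 0. Violating.
Others report (3, 5, 5): truth gives 0; report 3 gives 2 > 0. Violating.
Others report (3, 5, 11): truth gives 0; report 3 gives 2 > 0. Violating.
Others report (3, 11, 3): truth gives 0; report 3 gives 2 > 0. Violating.
Others report (3, 3, 3): truth gives 0; no alternative beats it.
Others report (3, 3, 5): truth gives 0; no alternative beats it.
(Checking all 27 profiles: 23 have a profitable deviation, 4 do not.)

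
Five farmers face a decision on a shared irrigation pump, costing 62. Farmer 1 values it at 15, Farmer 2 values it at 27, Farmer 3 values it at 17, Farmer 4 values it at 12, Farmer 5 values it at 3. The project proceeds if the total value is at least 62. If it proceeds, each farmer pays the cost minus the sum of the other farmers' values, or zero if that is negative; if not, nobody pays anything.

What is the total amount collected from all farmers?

23

Total value 74 ≥ cost 62, so it is built.
Farmer 1: others sum to 59; max(0, 62 - 59) = 3.
Farmer 2: others sum to 47; max(0, 62 - 47) = 15.
Farmer 3: others sum to 57; max(0, 62 - 57) = 5.
Farmer 4: others sum to 62; max(0, 62 - 62) = 0.
Farmer 5: others sum to 71; max(0, 62 - 71) = 0.
Total collected = 3 + 15 + 5 + 0 + 0 = 23.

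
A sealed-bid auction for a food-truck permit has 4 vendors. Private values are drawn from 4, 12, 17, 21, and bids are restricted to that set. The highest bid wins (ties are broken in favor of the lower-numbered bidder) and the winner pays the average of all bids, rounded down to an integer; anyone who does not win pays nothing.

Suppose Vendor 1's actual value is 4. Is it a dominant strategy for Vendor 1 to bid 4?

Yes

Check each profile of the others' bids and compare truth against every alternative bid.
Others bid (12, 12, 12): truth gives 0, best alternative gives -8.
Others bid (4, 12, 12): truth gives 0, best alternative gives -6.
Others bid (12, 4, 12): truth gives 0, best alternative gives -6.
Others bid (12, 12, 4): truth gives 0, best alternative gives -6.
Others bid (4, 4, 12): truth gives 0, best alternative gives -4.
Others bid (4, 12, 4): truth gives 0, best alternative gives -4.
(Remaining 58 profiles checked similarly; truth is weakly best in each.)
In every case the truthful bid is at least as good as any alternative, so it is a dominant strategy.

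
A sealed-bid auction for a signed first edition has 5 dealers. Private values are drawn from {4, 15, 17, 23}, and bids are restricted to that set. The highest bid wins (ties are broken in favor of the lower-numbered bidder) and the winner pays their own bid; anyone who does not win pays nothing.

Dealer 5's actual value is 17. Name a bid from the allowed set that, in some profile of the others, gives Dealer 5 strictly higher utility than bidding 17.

Suppose Dealer 1 bids 4, Dealer 2 bids 4, Dealer 3 bids 4 and Dealer 4 bids 4.
Bid 17: wins, pays 17, utility 17 - 17 = 0.
Bid 15: wins, pays 15, utility 17 - 15 = 2.
So bidding 15 beats truth here (2 > 0).

15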